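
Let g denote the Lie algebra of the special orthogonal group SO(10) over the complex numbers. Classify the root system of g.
D_5

This is so(10) with 10 even, which has dimension 10(10-1)/2 = 45 and rank 10/2 = 5. In the classification of classical Lie algebras, the orthogonal algebra so(2n) in an even number of variables has type D_n; here n = 5, so the Dynkin diagram is a chain of 3 nodes with a fork of two nodes at one end (D_5). Hence the type is D_5.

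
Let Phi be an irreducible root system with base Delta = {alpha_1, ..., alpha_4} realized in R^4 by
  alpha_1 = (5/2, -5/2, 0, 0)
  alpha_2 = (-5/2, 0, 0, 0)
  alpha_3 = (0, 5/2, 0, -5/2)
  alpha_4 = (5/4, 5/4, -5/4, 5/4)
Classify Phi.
Compute the Cartan integers a_ij = 2(alpha_i, alpha_j)/(alpha_j, alpha_j); the resulting 4x4 Cartan matrix is
[[2, -2, -1, 0], [-1, 2, 0, -1], [-1, 0, 2, 0], [0, -1, 0, 2]].
The roots have two lengths (squared-length ratio 2:1); the short ones are alpha_{2,4}. The associated Dynkin diagram is a chain of 4 nodes with a double edge between the middle two (F_4), so the type is F_4.

F_4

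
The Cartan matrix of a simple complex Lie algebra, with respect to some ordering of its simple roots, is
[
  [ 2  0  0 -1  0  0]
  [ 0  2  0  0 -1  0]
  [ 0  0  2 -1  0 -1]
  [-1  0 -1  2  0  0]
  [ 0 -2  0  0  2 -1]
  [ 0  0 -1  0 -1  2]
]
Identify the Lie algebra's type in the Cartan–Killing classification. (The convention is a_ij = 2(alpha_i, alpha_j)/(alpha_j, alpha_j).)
type B_6

The matrix has rank 6 with 2's on the diagonal. Reading the off-diagonal entries as Dynkin edges (a single edge where a_ij = a_ji = -1; a double or triple edge where a_ij * a_ji = 2 or 3), the diagram is a chain of 6 nodes with a double edge at one end; the terminal node there is the unique short simple root (B_6). One simple-root ordering that puts it in standard form is (alpha_1, alpha_4, alpha_3, alpha_6, alpha_5, alpha_2). So the algebra is type B_6, i.e. so(13).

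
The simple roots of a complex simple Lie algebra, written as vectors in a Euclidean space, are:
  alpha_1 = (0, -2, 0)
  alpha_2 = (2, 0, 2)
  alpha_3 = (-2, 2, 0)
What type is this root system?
B_3 (so(7))

Compute the Cartan integers a_ij = 2(alpha_i, alpha_j)/(alpha_j, alpha_j); the resulting 3x3 Cartan matrix is
[[2, 0, -1], [0, 2, -1], [-2, -1, 2]].
The roots have two lengths (squared-length ratio 2:1); the short ones are alpha_{1}. The associated Dynkin diagram is a chain of 3 nodes with a double edge at one end; the terminal node there is the unique short simple root (B_3), so the type is B_3 (the algebra so(7)).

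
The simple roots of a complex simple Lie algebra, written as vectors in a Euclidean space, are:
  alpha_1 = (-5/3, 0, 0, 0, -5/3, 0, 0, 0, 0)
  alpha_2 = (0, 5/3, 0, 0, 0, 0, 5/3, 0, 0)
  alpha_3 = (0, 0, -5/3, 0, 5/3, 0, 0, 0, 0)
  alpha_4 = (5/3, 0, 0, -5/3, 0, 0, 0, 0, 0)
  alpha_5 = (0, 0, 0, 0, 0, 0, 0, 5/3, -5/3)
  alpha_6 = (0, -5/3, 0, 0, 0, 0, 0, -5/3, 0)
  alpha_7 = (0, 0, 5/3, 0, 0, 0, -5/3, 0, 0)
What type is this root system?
A_7

Compute the Cartan integers a_ij = 2(alpha_i, alpha_j)/(alpha_j, alpha_j); the resulting 7x7 Cartan matrix is
[[2, 0, -1, -1, 0, 0, 0], [0, 2, 0, 0, 0, -1, -1], [-1, 0, 2, 0, 0, 0, -1], [-1, 0, 0, 2, 0, 0, 0], [0, 0, 0, 0, 2, -1, 0], [0, -1, 0, 0, -1, 2, 0], [0, -1, -1, 0, 0, 0, 2]].
All simple roots have the same length, so the diagram is simply laced. The associated Dynkin diagram is a chain of 7 nodes with single edges (A_7), so the type is A_7 (the algebra sl(8)).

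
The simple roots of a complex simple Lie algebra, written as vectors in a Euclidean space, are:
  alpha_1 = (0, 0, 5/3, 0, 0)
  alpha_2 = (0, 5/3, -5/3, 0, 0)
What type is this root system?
Compute the Cartan integers a_ij = 2(alpha_i, alpha_j)/(alpha_j, alpha_j); the resulting 2x2 Cartan matrix is
[[2, -1], [-2, 2]].
The roots have two lengths (squared-length ratio 2:1); the short ones are alpha_{1}. The associated Dynkin diagram is a chain of 2 nodes with a double edge at one end; the terminal node there is the unique short simple root (B_2), so the type is B_2 (the algebra so(5)).

B2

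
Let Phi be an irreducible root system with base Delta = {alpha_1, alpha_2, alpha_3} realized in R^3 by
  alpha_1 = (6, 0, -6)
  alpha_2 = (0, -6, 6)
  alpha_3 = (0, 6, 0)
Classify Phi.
Compute the Cartan integers a_ij = 2(alpha_i, alpha_j)/(alpha_j, alpha_j); the resulting 3x3 Cartan matrix is
[[2, -1, 0], [-1, 2, -2], [0, -1, 2]].
The roots have two lengths (squared-length ratio 2:1); the short ones are alpha_{3}. The associated Dynkin diagram is a chain of 3 nodes with a double edge at one end; the terminal node there is the unique short simple root (B_3), so the type is B_3 (the algebra so(7)).

B3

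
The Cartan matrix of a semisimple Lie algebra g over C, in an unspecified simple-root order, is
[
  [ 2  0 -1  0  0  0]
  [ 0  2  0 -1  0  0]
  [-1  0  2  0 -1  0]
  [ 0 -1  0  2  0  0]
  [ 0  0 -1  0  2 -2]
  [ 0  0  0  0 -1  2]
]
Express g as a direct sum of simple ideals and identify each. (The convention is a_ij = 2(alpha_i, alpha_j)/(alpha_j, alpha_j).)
type A_2 + type B_4

The diagram associated to this matrix has two connected components: the simple roots {alpha_2, alpha_4} form a chain of 2 nodes with single edges (A_2), and {alpha_1, alpha_3, alpha_5, alpha_6} form a chain of 4 nodes with a double edge at one end; the terminal node there is the unique short simple root (B_4). A semisimple Lie algebra decomposes uniquely as the direct sum of simple ideals, one per connected component of its Dynkin diagram, so g ≅ A_2 ⊕ B_4 (dimension 8 + 36 = 44).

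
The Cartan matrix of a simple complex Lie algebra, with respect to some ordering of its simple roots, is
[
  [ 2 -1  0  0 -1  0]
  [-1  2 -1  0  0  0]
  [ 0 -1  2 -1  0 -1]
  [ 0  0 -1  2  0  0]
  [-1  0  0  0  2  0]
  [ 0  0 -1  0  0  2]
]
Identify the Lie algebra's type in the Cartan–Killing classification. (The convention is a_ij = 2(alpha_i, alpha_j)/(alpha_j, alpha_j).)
D_6

The matrix has rank 6 with 2's on the diagonal. Reading the off-diagonal entries as Dynkin edges (a single edge where a_ij = a_ji = -1; a double or triple edge where a_ij * a_ji = 2 or 3), the diagram is a chain of 4 nodes with a fork of two nodes at one end (D_6). One simple-root ordering that puts it in standard form is (alpha_5, alpha_1, alpha_2, alpha_3, alpha_4, alpha_6). So the algebra is type D_6, i.e. so(12).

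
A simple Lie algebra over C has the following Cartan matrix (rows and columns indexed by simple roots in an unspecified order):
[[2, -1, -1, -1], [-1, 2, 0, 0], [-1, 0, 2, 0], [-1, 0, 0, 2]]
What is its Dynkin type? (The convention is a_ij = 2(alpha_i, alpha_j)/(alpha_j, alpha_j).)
type D_4

The matrix has rank 4 with 2's on the diagonal. Reading the off-diagonal entries as Dynkin edges (a single edge where a_ij = a_ji = -1; a double or triple edge where a_ij * a_ji = 2 or 3), the diagram is a chain of 2 nodes with a fork of two nodes at one end (D_4). One simple-root ordering that puts it in standard form is (alpha_4, alpha_1, alpha_3, alpha_2). So the algebra is type D_4, i.e. so(8).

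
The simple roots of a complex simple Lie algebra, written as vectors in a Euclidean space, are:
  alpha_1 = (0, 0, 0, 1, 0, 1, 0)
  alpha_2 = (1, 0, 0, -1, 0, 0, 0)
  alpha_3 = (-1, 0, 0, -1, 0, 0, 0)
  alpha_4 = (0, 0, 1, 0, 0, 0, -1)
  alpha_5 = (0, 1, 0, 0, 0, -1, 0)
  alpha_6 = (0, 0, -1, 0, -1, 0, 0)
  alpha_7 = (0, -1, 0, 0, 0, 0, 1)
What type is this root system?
D_7

Compute the Cartan integers a_ij = 2(alpha_i, alpha_j)/(alpha_j, alpha_j); the resulting 7x7 Cartan matrix is
[[2, -1, -1, 0, -1, 0, 0], [-1, 2, 0, 0, 0, 0, 0], [-1, 0, 2, 0, 0, 0, 0], [0, 0, 0, 2, 0, -1, -1], [-1, 0, 0, 0, 2, 0, -1], [0, 0, 0, -1, 0, 2, 0], [0, 0, 0, -1, -1, 0, 2]].
All simple roots have the same length, so the diagram is simply laced. The associated Dynkin diagram is a chain of 5 nodes with a fork of two nodes at one end (D_7), so the type is D_7 (the algebra so(14)).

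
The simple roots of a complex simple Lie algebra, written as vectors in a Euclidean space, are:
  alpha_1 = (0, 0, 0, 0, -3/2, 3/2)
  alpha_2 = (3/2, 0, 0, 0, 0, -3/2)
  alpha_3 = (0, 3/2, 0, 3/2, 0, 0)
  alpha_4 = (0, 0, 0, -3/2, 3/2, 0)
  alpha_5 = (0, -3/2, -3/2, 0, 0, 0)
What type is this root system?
Compute the Cartan integers a_ij = 2(alpha_i, alpha_j)/(alpha_j, alpha_j); the resulting 5x5 Cartan matrix is
[[2, -1, 0, -1, 0], [-1, 2, 0, 0, 0], [0, 0, 2, -1, -1], [-1, 0, -1, 2, 0], [0, 0, -1, 0, 2]].
All simple roots have the same length, so the diagram is simply laced. The associated Dynkin diagram is a chain of 5 nodes with single edges (A_5), so the type is A_5 (the algebra sl(6)).

A5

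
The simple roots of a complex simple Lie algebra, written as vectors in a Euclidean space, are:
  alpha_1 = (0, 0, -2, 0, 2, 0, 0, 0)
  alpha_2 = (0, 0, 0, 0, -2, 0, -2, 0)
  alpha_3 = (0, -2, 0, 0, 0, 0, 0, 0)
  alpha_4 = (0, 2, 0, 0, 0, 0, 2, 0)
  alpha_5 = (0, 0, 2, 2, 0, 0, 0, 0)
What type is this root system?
Compute the Cartan integers a_ij = 2(alpha_i, alpha_j)/(alpha_j, alpha_j); the resulting 5x5 Cartan matrix is
[[2, -1, 0, 0, -1], [-1, 2, 0, -1, 0], [0, 0, 2, -1, 0], [0, -1, -2, 2, 0], [-1, 0, 0, 0, 2]].
The roots have two lengths (squared-length ratio 2:1); the short ones are alpha_{3}. The associated Dynkin diagram is a chain of 5 nodes with a double edge at one end; the terminal node there is the unique short simple root (B_5), so the type is B_5 (the algebra so(11)).

B_5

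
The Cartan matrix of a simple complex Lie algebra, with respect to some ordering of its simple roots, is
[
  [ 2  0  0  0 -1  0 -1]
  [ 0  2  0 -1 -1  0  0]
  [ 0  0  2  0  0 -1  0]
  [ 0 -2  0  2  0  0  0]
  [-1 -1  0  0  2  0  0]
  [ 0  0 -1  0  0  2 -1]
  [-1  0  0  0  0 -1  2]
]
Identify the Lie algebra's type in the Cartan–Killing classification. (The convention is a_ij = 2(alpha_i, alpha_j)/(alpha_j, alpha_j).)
The matrix has rank 7 with 2's on the diagonal. Reading the off-diagonal entries as Dynkin edges (a single edge where a_ij = a_ji = -1; a double or triple edge where a_ij * a_ji = 2 or 3), the diagram is a chain of 7 nodes with a double edge at one end; the terminal node there is the unique long simple root (C_7). One simple-root ordering that puts it in standard form is (alpha_3, alpha_6, alpha_7, alpha_1, alpha_5, alpha_2, alpha_4). So the algebra is type C_7, i.e. sp(14).

C_7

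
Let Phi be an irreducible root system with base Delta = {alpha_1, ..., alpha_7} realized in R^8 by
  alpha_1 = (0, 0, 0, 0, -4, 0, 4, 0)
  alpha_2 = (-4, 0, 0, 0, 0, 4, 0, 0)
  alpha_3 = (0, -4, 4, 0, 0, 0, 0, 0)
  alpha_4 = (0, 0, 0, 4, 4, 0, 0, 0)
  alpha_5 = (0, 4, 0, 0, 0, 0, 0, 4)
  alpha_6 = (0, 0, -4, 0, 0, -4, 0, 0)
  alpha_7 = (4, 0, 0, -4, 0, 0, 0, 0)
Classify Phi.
Compute the Cartan integers a_ij = 2(alpha_i, alpha_j)/(alpha_j, alpha_j); the resulting 7x7 Cartan matrix is
[[2, 0, 0, -1, 0, 0, 0], [0, 2, 0, 0, 0, -1, -1], [0, 0, 2, 0, -1, -1, 0], [-1, 0, 0, 2, 0, 0, -1], [0, 0, -1, 0, 2, 0, 0], [0, -1, -1, 0, 0, 2, 0], [0, -1, 0, -1, 0, 0, 2]].
All simple roots have the same length, so the diagram is simply laced. The associated Dynkin diagram is a chain of 7 nodes with single edges (A_7), so the type is A_7 (the algebra sl(8)).

type A_7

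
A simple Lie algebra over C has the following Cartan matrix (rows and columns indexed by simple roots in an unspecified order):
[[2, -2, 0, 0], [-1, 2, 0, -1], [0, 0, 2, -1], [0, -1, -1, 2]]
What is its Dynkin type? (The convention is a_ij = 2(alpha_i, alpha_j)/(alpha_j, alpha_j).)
The matrix has rank 4 with 2's on the diagonal. Reading the off-diagonal entries as Dynkin edges (a single edge where a_ij = a_ji = -1; a double or triple edge where a_ij * a_ji = 2 or 3), the diagram is a chain of 4 nodes with a double edge at one end; the terminal node there is the unique long simple root (C_4). One simple-root ordering that puts it in standard form is (alpha_3, alpha_4, alpha_2, alpha_1). So the algebra is type C_4, i.e. sp(8).

type C_4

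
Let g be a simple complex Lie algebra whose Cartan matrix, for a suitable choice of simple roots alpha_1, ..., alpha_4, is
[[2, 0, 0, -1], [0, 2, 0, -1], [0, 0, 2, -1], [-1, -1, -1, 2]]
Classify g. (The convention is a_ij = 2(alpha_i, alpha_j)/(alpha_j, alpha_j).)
The matrix has rank 4 with 2's on the diagonal. Reading the off-diagonal entries as Dynkin edges (a single edge where a_ij = a_ji = -1; a double or triple edge where a_ij * a_ji = 2 or 3), the diagram is a chain of 2 nodes with a fork of two nodes at one end (D_4). One simple-root ordering that puts it in standard form is (alpha_3, alpha_4, alpha_1, alpha_2). So the algebra is type D_4, i.e. so(8).

D_4 (so(8))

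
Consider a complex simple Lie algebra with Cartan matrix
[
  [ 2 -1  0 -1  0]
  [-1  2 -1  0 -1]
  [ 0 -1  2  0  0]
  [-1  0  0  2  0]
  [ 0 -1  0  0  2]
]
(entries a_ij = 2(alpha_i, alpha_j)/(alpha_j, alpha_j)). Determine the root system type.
D5

The matrix has rank 5 with 2's on the diagonal. Reading the off-diagonal entries as Dynkin edges (a single edge where a_ij = a_ji = -1; a double or triple edge where a_ij * a_ji = 2 or 3), the diagram is a chain of 3 nodes with a fork of two nodes at one end (D_5). One simple-root ordering that puts it in standard form is (alpha_4, alpha_1, alpha_2, alpha_3, alpha_5). So the algebra is type D_5, i.e. so(10).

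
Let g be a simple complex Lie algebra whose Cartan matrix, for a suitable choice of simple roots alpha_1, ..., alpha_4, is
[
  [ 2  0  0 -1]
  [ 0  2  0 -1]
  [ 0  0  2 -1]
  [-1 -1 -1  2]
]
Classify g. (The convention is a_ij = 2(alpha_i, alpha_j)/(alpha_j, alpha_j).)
The matrix has rank 4 with 2's on the diagonal. Reading the off-diagonal entries as Dynkin edges (a single edge where a_ij = a_ji = -1; a double or triple edge where a_ij * a_ji = 2 or 3), the diagram is a chain of 2 nodes with a fork of two nodes at one end (D_4). One simple-root ordering that puts it in standard form is (alpha_1, alpha_4, alpha_2, alpha_3). So the algebra is type D_4, i.e. so(8).

type D_4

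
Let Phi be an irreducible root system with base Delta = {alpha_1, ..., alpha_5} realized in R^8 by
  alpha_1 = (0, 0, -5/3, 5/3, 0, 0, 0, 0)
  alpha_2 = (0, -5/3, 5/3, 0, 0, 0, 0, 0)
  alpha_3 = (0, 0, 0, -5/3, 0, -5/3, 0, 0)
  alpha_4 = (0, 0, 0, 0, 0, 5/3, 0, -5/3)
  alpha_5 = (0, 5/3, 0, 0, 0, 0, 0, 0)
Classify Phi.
Compute the Cartan integers a_ij = 2(alpha_i, alpha_j)/(alpha_j, alpha_j); the resulting 5x5 Cartan matrix is
[[2, -1, -1, 0, 0], [-1, 2, 0, 0, -2], [-1, 0, 2, -1, 0], [0, 0, -1, 2, 0], [0, -1, 0, 0, 2]].
The roots have two lengths (squared-length ratio 2:1); the short ones are alpha_{5}. The associated Dynkin diagram is a chain of 5 nodes with a double edge at one end; the terminal node there is the unique short simple root (B_5), so the type is B_5 (the algebra so(11)).

B_5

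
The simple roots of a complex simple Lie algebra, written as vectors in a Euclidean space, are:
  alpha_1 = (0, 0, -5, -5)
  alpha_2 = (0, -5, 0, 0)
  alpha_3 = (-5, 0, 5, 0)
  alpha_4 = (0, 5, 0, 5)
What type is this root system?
Compute the Cartan integers a_ij = 2(alpha_i, alpha_j)/(alpha_j, alpha_j); the resulting 4x4 Cartan matrix is
[[2, 0, -1, -1], [0, 2, 0, -1], [-1, 0, 2, 0], [-1, -2, 0, 2]].
The roots have two lengths (squared-length ratio 2:1); the short ones are alpha_{2}. The associated Dynkin diagram is a chain of 4 nodes with a double edge at one end; the terminal node there is the unique short simple root (B_4), so the type is B_4 (the algebra so(9)).

B4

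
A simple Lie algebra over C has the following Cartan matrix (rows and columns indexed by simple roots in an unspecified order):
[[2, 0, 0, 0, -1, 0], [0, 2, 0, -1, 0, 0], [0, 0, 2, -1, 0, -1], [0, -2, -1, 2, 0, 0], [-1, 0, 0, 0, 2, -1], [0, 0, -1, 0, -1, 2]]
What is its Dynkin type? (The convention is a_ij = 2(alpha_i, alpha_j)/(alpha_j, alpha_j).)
B_6

The matrix has rank 6 with 2's on the diagonal. Reading the off-diagonal entries as Dynkin edges (a single edge where a_ij = a_ji = -1; a double or triple edge where a_ij * a_ji = 2 or 3), the diagram is a chain of 6 nodes with a double edge at one end; the terminal node there is the unique short simple root (B_6). One simple-root ordering that puts it in standard form is (alpha_1, alpha_5, alpha_6, alpha_3, alpha_4, alpha_2). So the algebra is type B_6, i.e. so(13).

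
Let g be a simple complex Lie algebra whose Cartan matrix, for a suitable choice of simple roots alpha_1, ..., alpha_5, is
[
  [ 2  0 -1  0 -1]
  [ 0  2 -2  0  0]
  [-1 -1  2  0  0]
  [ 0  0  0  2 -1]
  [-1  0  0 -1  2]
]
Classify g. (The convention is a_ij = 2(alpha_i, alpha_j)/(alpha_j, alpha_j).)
The matrix has rank 5 with 2's on the diagonal. Reading the off-diagonal entries as Dynkin edges (a single edge where a_ij = a_ji = -1; a double or triple edge where a_ij * a_ji = 2 or 3), the diagram is a chain of 5 nodes with a double edge at one end; the terminal node there is the unique long simple root (C_5). One simple-root ordering that puts it in standard form is (alpha_4, alpha_5, alpha_1, alpha_3, alpha_2). So the algebra is type C_5, i.e. sp(10).

C_5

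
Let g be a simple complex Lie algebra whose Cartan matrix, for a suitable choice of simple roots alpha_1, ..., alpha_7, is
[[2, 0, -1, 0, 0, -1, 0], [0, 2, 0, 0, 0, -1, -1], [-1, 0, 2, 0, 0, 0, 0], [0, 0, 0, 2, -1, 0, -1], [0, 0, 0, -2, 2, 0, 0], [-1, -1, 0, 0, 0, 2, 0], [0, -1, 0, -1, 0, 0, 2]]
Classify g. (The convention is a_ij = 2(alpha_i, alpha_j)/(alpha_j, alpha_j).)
The matrix has rank 7 with 2's on the diagonal. Reading the off-diagonal entries as Dynkin edges (a single edge where a_ij = a_ji = -1; a double or triple edge where a_ij * a_ji = 2 or 3), the diagram is a chain of 7 nodes with a double edge at one end; the terminal node there is the unique long simple root (C_7). One simple-root ordering that puts it in standard form is (alpha_3, alpha_1, alpha_6, alpha_2, alpha_7, alpha_4, alpha_5). So the algebra is type C_7, i.e. sp(14).

C7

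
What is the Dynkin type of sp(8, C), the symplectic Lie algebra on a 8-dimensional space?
C4

This is sp(8), which has dimension 8(8+1)/2 = 36 and rank 8/2 = 4. In the classification of classical Lie algebras, the symplectic algebra sp(2n) has type C_n; here n = 4, so the Dynkin diagram is a chain of 4 nodes with a double edge at one end; the terminal node there is the unique long simple root (C_4). Hence the type is C_4.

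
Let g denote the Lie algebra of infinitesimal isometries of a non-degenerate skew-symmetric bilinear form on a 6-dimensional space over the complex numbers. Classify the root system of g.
type C_3

This is sp(6), which has dimension 6(6+1)/2 = 21 and rank 6/2 = 3. In the classification of classical Lie algebras, the symplectic algebra sp(2n) has type C_n; here n = 3, so the Dynkin diagram is a chain of 3 nodes with a double edge at one end; the terminal node there is the unique long simple root (C_3). Hence the type is C_3.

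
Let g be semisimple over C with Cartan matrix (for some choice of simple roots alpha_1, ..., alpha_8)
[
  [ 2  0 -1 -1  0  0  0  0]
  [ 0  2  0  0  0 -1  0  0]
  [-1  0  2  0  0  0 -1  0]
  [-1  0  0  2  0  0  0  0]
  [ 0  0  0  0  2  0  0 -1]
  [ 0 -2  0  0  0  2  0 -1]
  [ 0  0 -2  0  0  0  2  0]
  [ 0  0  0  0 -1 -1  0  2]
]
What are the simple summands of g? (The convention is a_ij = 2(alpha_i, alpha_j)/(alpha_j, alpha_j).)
B_4 (so(9)) + C_4 (sp(8))

The diagram associated to this matrix has two connected components: the simple roots {alpha_2, alpha_5, alpha_6, alpha_8} form a chain of 4 nodes with a double edge at one end; the terminal node there is the unique short simple root (B_4), and {alpha_1, alpha_3, alpha_4, alpha_7} form a chain of 4 nodes with a double edge at one end; the terminal node there is the unique long simple root (C_4). A semisimple Lie algebra decomposes uniquely as the direct sum of simple ideals, one per connected component of its Dynkin diagram, so g ≅ B_4 ⊕ C_4 (dimension 36 + 36 = 72).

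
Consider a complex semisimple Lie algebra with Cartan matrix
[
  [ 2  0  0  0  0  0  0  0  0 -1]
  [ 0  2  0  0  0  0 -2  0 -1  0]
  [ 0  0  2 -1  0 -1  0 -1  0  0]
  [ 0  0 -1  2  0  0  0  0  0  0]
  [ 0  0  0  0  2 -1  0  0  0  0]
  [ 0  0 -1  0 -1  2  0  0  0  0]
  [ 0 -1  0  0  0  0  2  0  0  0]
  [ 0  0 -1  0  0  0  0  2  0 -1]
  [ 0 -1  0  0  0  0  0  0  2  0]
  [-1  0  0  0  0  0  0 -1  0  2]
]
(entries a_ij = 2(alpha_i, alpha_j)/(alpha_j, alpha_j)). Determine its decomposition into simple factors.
The diagram associated to this matrix has two connected components: the simple roots {alpha_2, alpha_7, alpha_9} form a chain of 3 nodes with a double edge at one end; the terminal node there is the unique short simple root (B_3), and {alpha_1, alpha_3, alpha_4, alpha_5, alpha_6, alpha_8, alpha_10} form a chain of 6 nodes with one extra node attached to the third node from one end (E_7). A semisimple Lie algebra decomposes uniquely as the direct sum of simple ideals, one per connected component of its Dynkin diagram, so g ≅ B_3 ⊕ E_7 (dimension 21 + 133 = 154).

B_3 (so(7)) ⊕ E_7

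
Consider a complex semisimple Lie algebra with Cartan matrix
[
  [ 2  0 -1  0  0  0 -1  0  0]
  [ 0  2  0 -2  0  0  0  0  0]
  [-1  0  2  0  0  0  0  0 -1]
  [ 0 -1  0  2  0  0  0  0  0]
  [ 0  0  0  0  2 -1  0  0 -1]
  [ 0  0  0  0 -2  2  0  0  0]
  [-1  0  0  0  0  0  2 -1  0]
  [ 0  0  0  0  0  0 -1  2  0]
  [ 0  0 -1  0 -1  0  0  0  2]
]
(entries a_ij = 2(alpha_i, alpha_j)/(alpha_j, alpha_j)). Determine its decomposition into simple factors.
The diagram associated to this matrix has two connected components: the simple roots {alpha_2, alpha_4} form a chain of 2 nodes with a double edge at one end; the terminal node there is the unique short simple root (B_2), and {alpha_1, alpha_3, alpha_5, alpha_6, alpha_7, alpha_8, alpha_9} form a chain of 7 nodes with a double edge at one end; the terminal node there is the unique long simple root (C_7). A semisimple Lie algebra decomposes uniquely as the direct sum of simple ideals, one per connected component of its Dynkin diagram, so g ≅ B_2 ⊕ C_7 (dimension 10 + 105 = 115).

B_2 (so(5)) + C_7 (sp(14))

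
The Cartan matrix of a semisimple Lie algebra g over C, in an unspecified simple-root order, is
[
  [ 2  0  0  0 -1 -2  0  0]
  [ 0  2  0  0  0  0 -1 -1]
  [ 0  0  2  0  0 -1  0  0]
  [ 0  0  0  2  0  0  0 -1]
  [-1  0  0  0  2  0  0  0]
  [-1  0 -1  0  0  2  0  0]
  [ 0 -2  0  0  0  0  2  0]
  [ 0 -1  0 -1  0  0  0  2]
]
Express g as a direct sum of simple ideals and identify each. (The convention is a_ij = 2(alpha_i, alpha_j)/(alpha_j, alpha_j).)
The diagram associated to this matrix has two connected components: the simple roots {alpha_2, alpha_4, alpha_7, alpha_8} form a chain of 4 nodes with a double edge at one end; the terminal node there is the unique long simple root (C_4), and {alpha_1, alpha_3, alpha_5, alpha_6} form a chain of 4 nodes with a double edge between the middle two (F_4). A semisimple Lie algebra decomposes uniquely as the direct sum of simple ideals, one per connected component of its Dynkin diagram, so g ≅ C_4 ⊕ F_4 (dimension 36 + 52 = 88).

C_4 (sp(8)) + F_4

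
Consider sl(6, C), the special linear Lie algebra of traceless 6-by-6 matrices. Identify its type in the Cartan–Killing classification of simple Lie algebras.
This is sl(6), which has dimension 6^2 - 1 = 35 and rank 6 - 1 = 5 (a Cartan subalgebra is the diagonal traceless matrices). In the classification of classical Lie algebras, the special linear algebra sl(n+1) has type A_n; here n = 5, so the Dynkin diagram is a chain of 5 nodes with single edges (A_5). Hence the type is A_5.

A5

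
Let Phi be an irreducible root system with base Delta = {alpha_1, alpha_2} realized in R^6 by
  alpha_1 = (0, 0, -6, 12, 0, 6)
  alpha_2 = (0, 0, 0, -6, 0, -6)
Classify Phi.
Compute the Cartan integers a_ij = 2(alpha_i, alpha_j)/(alpha_j, alpha_j); the resulting 2x2 Cartan matrix is
[[2, -3], [-1, 2]].
The roots have two lengths (squared-length ratio 3:1); the short ones are alpha_{2}. The associated Dynkin diagram is two nodes joined by a triple edge (G_2), so the type is G_2.

type G_2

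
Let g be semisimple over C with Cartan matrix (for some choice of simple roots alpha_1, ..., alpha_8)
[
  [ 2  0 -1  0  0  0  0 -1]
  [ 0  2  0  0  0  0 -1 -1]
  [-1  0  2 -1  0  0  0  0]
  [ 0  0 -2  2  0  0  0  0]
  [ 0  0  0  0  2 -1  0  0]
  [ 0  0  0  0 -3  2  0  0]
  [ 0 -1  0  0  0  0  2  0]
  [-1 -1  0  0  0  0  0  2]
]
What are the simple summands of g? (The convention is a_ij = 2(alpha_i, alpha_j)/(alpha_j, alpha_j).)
The diagram associated to this matrix has two connected components: the simple roots {alpha_1, alpha_2, alpha_3, alpha_4, alpha_7, alpha_8} form a chain of 6 nodes with a double edge at one end; the terminal node there is the unique long simple root (C_6), and {alpha_5, alpha_6} form two nodes joined by a triple edge (G_2). A semisimple Lie algebra decomposes uniquely as the direct sum of simple ideals, one per connected component of its Dynkin diagram, so g ≅ C_6 ⊕ G_2 (dimension 78 + 14 = 92).

type C_6 ⊕ type G_2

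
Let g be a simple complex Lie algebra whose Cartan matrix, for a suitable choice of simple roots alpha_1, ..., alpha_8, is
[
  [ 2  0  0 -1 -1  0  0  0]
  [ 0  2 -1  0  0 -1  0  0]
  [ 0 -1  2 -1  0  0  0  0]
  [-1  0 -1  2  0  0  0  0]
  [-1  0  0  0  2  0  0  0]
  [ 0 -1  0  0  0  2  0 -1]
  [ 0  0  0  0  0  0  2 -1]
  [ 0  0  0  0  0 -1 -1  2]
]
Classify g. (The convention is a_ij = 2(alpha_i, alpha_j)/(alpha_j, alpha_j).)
The matrix has rank 8 with 2's on the diagonal. Reading the off-diagonal entries as Dynkin edges (a single edge where a_ij = a_ji = -1; a double or triple edge where a_ij * a_ji = 2 or 3), the diagram is a chain of 8 nodes with single edges (A_8). One simple-root ordering that puts it in standard form is (alpha_5, alpha_1, alpha_4, alpha_3, alpha_2, alpha_6, alpha_8, alpha_7). So the algebra is type A_8, i.e. sl(9).

A8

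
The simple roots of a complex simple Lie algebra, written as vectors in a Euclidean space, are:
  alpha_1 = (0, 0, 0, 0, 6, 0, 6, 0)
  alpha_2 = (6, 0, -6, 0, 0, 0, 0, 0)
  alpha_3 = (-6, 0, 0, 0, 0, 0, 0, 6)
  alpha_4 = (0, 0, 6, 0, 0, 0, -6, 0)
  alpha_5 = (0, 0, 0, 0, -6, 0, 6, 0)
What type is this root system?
Compute the Cartan integers a_ij = 2(alpha_i, alpha_j)/(alpha_j, alpha_j); the resulting 5x5 Cartan matrix is
[[2, 0, 0, -1, 0], [0, 2, -1, -1, 0], [0, -1, 2, 0, 0], [-1, -1, 0, 2, -1], [0, 0, 0, -1, 2]].
All simple roots have the same length, so the diagram is simply laced. The associated Dynkin diagram is a chain of 3 nodes with a fork of two nodes at one end (D_5), so the type is D_5 (the algebra so(10)).

type D_5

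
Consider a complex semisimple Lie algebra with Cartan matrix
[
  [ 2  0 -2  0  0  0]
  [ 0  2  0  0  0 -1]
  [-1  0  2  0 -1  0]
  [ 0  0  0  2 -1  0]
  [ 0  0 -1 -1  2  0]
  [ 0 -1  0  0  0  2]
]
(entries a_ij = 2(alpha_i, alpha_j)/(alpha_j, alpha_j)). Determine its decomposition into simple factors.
The diagram associated to this matrix has two connected components: the simple roots {alpha_2, alpha_6} form a chain of 2 nodes with single edges (A_2), and {alpha_1, alpha_3, alpha_4, alpha_5} form a chain of 4 nodes with a double edge at one end; the terminal node there is the unique long simple root (C_4). A semisimple Lie algebra decomposes uniquely as the direct sum of simple ideals, one per connected component of its Dynkin diagram, so g ≅ A_2 ⊕ C_4 (dimension 8 + 36 = 44).

A2 + C4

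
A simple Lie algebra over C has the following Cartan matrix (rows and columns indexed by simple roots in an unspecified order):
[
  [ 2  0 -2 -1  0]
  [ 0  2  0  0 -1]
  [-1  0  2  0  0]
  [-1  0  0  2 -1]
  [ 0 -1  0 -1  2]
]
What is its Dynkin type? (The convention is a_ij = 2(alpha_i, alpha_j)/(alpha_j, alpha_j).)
B5

The matrix has rank 5 with 2's on the diagonal. Reading the off-diagonal entries as Dynkin edges (a single edge where a_ij = a_ji = -1; a double or triple edge where a_ij * a_ji = 2 or 3), the diagram is a chain of 5 nodes with a double edge at one end; the terminal node there is the unique short simple root (B_5). One simple-root ordering that puts it in standard form is (alpha_2, alpha_5, alpha_4, alpha_1, alpha_3). So the algebra is type B_5, i.e. so(11).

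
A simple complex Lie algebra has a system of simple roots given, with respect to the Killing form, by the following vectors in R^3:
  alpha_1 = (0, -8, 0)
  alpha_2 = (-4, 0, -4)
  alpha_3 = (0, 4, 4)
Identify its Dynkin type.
Compute the Cartan integers a_ij = 2(alpha_i, alpha_j)/(alpha_j, alpha_j); the resulting 3x3 Cartan matrix is
[[2, 0, -2], [0, 2, -1], [-1, -1, 2]].
The roots have two lengths (squared-length ratio 2:1); the short ones are alpha_{2,3}. The associated Dynkin diagram is a chain of 3 nodes with a double edge at one end; the terminal node there is the unique long simple root (C_3), so the type is C_3 (the algebra sp(6)).

type C_3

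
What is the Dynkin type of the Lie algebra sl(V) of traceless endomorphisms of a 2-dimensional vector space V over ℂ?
This is sl(2), which has dimension 2^2 - 1 = 3 and rank 2 - 1 = 1 (a Cartan subalgebra is the diagonal traceless matrices). In the classification of classical Lie algebras, the special linear algebra sl(n+1) has type A_n; here n = 1, so the Dynkin diagram is a chain of 1 nodes with single edges (A_1). Hence the type is A_1.

A_1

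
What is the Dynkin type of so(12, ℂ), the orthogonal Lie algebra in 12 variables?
D6

This is so(12) with 12 even, which has dimension 12(12-1)/2 = 66 and rank 12/2 = 6. In the classification of classical Lie algebras, the orthogonal algebra so(2n) in an even number of variables has type D_n; here n = 6, so the Dynkin diagram is a chain of 4 nodes with a fork of two nodes at one end (D_6). Hence the type is D_6.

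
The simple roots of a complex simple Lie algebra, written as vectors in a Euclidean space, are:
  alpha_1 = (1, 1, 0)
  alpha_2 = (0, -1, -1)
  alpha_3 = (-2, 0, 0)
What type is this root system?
Compute the Cartan integers a_ij = 2(alpha_i, alpha_j)/(alpha_j, alpha_j); the resulting 3x3 Cartan matrix is
[[2, -1, -1], [-1, 2, 0], [-2, 0, 2]].
The roots have two lengths (squared-length ratio 2:1); the short ones are alpha_{1,2}. The associated Dynkin diagram is a chain of 3 nodes with a double edge at one end; the terminal node there is the unique long simple root (C_3), so the type is C_3 (the algebra sp(6)).

C3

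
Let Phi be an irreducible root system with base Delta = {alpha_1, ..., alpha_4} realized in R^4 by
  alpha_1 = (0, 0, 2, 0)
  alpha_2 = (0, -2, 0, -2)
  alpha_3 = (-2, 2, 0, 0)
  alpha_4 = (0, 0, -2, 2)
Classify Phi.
Compute the Cartan integers a_ij = 2(alpha_i, alpha_j)/(alpha_j, alpha_j); the resulting 4x4 Cartan matrix is
[[2, 0, 0, -1], [0, 2, -1, -1], [0, -1, 2, 0], [-2, -1, 0, 2]].
The roots have two lengths (squared-length ratio 2:1); the short ones are alpha_{1}. The associated Dynkin diagram is a chain of 4 nodes with a double edge at one end; the terminal node there is the unique short simple root (B_4), so the type is B_4 (the algebra so(9)).

B_4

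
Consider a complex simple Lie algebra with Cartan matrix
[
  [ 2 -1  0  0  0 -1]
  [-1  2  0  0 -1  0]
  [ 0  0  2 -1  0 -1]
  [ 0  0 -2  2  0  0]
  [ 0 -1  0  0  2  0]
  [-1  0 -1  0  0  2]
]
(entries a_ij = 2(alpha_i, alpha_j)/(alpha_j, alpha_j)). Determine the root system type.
The matrix has rank 6 with 2's on the diagonal. Reading the off-diagonal entries as Dynkin edges (a single edge where a_ij = a_ji = -1; a double or triple edge where a_ij * a_ji = 2 or 3), the diagram is a chain of 6 nodes with a double edge at one end; the terminal node there is the unique long simple root (C_6). One simple-root ordering that puts it in standard form is (alpha_5, alpha_2, alpha_1, alpha_6, alpha_3, alpha_4). So the algebra is type C_6, i.e. sp(12).

C6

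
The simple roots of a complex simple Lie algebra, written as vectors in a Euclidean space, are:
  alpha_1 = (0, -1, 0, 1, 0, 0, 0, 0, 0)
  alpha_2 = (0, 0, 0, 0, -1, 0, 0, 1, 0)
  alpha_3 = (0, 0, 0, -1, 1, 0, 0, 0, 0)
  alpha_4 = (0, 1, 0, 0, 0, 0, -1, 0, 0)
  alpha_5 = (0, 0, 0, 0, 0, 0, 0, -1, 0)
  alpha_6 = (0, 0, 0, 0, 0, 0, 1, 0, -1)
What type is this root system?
B6

Compute the Cartan integers a_ij = 2(alpha_i, alpha_j)/(alpha_j, alpha_j); the resulting 6x6 Cartan matrix is
[[2, 0, -1, -1, 0, 0], [0, 2, -1, 0, -2, 0], [-1, -1, 2, 0, 0, 0], [-1, 0, 0, 2, 0, -1], [0, -1, 0, 0, 2, 0], [0, 0, 0, -1, 0, 2]].
The roots have two lengths (squared-length ratio 2:1); the short ones are alpha_{5}. The associated Dynkin diagram is a chain of 6 nodes with a double edge at one end; the terminal node there is the unique short simple root (B_6), so the type is B_6 (the algebra so(13)).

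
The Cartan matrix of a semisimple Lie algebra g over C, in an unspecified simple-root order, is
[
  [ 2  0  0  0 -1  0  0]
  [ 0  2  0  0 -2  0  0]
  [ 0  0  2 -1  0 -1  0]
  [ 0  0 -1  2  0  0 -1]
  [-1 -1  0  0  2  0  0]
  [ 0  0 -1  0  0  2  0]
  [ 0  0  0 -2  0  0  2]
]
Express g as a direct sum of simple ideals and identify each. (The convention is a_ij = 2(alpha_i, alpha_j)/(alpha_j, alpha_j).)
The diagram associated to this matrix has two connected components: the simple roots {alpha_1, alpha_2, alpha_5} form a chain of 3 nodes with a double edge at one end; the terminal node there is the unique long simple root (C_3), and {alpha_3, alpha_4, alpha_6, alpha_7} form a chain of 4 nodes with a double edge at one end; the terminal node there is the unique long simple root (C_4). A semisimple Lie algebra decomposes uniquely as the direct sum of simple ideals, one per connected component of its Dynkin diagram, so g ≅ C_3 ⊕ C_4 (dimension 21 + 36 = 57).

C3 + C4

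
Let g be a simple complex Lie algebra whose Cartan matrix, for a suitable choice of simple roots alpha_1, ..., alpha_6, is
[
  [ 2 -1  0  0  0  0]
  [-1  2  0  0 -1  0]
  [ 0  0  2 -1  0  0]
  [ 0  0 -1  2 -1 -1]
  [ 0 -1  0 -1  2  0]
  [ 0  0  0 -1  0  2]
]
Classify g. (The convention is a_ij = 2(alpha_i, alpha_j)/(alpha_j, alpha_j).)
The matrix has rank 6 with 2's on the diagonal. Reading the off-diagonal entries as Dynkin edges (a single edge where a_ij = a_ji = -1; a double or triple edge where a_ij * a_ji = 2 or 3), the diagram is a chain of 4 nodes with a fork of two nodes at one end (D_6). One simple-root ordering that puts it in standard form is (alpha_1, alpha_2, alpha_5, alpha_4, alpha_6, alpha_3). So the algebra is type D_6, i.e. so(12).

D_6 (so(12))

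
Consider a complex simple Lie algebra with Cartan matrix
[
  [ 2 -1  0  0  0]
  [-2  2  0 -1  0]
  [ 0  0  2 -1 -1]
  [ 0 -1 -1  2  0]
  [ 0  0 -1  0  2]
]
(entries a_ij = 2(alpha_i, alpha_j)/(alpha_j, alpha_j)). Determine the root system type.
type B_5

The matrix has rank 5 with 2's on the diagonal. Reading the off-diagonal entries as Dynkin edges (a single edge where a_ij = a_ji = -1; a double or triple edge where a_ij * a_ji = 2 or 3), the diagram is a chain of 5 nodes with a double edge at one end; the terminal node there is the unique short simple root (B_5). One simple-root ordering that puts it in standard form is (alpha_5, alpha_3, alpha_4, alpha_2, alpha_1). So the algebra is type B_5, i.e. so(11).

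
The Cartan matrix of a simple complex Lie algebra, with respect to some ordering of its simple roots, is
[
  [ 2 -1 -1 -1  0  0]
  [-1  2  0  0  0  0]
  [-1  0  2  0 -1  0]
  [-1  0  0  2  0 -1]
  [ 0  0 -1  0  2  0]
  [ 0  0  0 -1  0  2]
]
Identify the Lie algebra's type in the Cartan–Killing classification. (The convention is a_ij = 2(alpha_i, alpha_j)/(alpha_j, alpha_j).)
The matrix has rank 6 with 2's on the diagonal. Reading the off-diagonal entries as Dynkin edges (a single edge where a_ij = a_ji = -1; a double or triple edge where a_ij * a_ji = 2 or 3), the diagram is a chain of 5 nodes with one extra node attached to the third node from one end (E_6). One simple-root ordering that puts it in standard form is (alpha_6, alpha_2, alpha_4, alpha_1, alpha_3, alpha_5). So the algebra is type E_6.

E_6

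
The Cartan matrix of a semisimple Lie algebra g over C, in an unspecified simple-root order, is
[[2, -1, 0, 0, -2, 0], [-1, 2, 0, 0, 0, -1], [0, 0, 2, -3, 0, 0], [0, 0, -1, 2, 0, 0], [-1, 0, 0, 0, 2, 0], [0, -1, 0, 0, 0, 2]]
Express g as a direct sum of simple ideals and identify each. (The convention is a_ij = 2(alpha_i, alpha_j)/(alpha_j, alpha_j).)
B4 + G2

The diagram associated to this matrix has two connected components: the simple roots {alpha_1, alpha_2, alpha_5, alpha_6} form a chain of 4 nodes with a double edge at one end; the terminal node there is the unique short simple root (B_4), and {alpha_3, alpha_4} form two nodes joined by a triple edge (G_2). A semisimple Lie algebra decomposes uniquely as the direct sum of simple ideals, one per connected component of its Dynkin diagram, so g ≅ B_4 ⊕ G_2 (dimension 36 + 14 = 50).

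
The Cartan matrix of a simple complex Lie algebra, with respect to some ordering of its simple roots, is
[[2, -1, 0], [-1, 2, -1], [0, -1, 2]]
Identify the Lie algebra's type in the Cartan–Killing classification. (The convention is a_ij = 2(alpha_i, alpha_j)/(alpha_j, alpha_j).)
type A_3

The matrix has rank 3 with 2's on the diagonal. Reading the off-diagonal entries as Dynkin edges (a single edge where a_ij = a_ji = -1; a double or triple edge where a_ij * a_ji = 2 or 3), the diagram is a chain of 3 nodes with single edges (A_3). One simple-root ordering that puts it in standard form is (alpha_3, alpha_2, alpha_1). So the algebra is type A_3, i.e. sl(4).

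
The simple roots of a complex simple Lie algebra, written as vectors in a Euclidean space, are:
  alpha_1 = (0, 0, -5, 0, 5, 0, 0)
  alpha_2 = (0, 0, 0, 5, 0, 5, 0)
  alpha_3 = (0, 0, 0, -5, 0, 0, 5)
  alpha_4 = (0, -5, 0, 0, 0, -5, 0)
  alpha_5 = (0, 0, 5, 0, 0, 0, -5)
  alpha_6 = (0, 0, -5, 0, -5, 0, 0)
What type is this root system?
D_6

Compute the Cartan integers a_ij = 2(alpha_i, alpha_j)/(alpha_j, alpha_j); the resulting 6x6 Cartan matrix is
[[2, 0, 0, 0, -1, 0], [0, 2, -1, -1, 0, 0], [0, -1, 2, 0, -1, 0], [0, -1, 0, 2, 0, 0], [-1, 0, -1, 0, 2, -1], [0, 0, 0, 0, -1, 2]].
All simple roots have the same length, so the diagram is simply laced. The associated Dynkin diagram is a chain of 4 nodes with a fork of two nodes at one end (D_6), so the type is D_6 (the algebra so(12)).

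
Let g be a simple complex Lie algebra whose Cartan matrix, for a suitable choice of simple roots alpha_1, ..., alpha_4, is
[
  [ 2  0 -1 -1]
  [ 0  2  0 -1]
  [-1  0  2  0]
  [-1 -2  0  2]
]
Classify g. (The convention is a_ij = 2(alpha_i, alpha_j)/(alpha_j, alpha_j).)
The matrix has rank 4 with 2's on the diagonal. Reading the off-diagonal entries as Dynkin edges (a single edge where a_ij = a_ji = -1; a double or triple edge where a_ij * a_ji = 2 or 3), the diagram is a chain of 4 nodes with a double edge at one end; the terminal node there is the unique short simple root (B_4). One simple-root ordering that puts it in standard form is (alpha_3, alpha_1, alpha_4, alpha_2). So the algebra is type B_4, i.e. so(9).

type B_4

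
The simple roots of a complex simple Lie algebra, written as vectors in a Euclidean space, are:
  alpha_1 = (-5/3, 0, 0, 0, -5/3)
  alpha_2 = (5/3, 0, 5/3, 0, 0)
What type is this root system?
Compute the Cartan integers a_ij = 2(alpha_i, alpha_j)/(alpha_j, alpha_j); the resulting 2x2 Cartan matrix is
[[2, -1], [-1, 2]].
All simple roots have the same length, so the diagram is simply laced. The associated Dynkin diagram is a chain of 2 nodes with single edges (A_2), so the type is A_2 (the algebra sl(3)).

A_2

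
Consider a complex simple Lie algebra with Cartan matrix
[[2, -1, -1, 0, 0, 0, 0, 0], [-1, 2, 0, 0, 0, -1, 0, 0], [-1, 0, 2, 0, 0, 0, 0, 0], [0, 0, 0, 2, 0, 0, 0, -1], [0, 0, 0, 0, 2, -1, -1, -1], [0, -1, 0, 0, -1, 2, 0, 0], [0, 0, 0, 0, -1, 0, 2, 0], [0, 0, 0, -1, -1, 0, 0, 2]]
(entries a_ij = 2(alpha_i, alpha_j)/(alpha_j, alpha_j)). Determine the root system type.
E8

The matrix has rank 8 with 2's on the diagonal. Reading the off-diagonal entries as Dynkin edges (a single edge where a_ij = a_ji = -1; a double or triple edge where a_ij * a_ji = 2 or 3), the diagram is a chain of 7 nodes with one extra node attached to the third node from one end (E_8). One simple-root ordering that puts it in standard form is (alpha_4, alpha_7, alpha_8, alpha_5, alpha_6, alpha_2, alpha_1, alpha_3). So the algebra is type E_8.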